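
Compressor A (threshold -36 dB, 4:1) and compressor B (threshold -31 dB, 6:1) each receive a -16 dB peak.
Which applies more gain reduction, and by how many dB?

A: 20 dB over, compressed to 5 dB over, so 15 dB of GR.
B: 15 dB over, compressed to 2.5 dB over, so 12.5 dB of GR.
A applies 2.5 dB more gain reduction.

A, by 2.5 dB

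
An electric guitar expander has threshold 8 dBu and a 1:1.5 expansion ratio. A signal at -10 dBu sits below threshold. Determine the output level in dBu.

Undershoot = 8 − (-10) = 18 dB.
At 1:1.5, that expands to 27 dB under threshold.
Output = 8 − 27 = -19 dBu.

-19 dBu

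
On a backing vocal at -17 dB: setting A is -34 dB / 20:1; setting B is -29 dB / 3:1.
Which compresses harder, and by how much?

A: GR = 17 − 17/20 = 16.15 dB.
B: GR = 12 − 12/3 = 8 dB.
A applies 8.15 dB more gain reduction.

A, by 8.15 dB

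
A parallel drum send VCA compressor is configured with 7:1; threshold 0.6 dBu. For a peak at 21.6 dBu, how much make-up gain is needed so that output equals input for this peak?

Overshoot 21 dB → 21/7 = 3 dB after compression, so the compressed level is 0.6 + 3 = 3.6 dBu.
Make-up = target − compressed = 21.6 − 3.6 = 18 dB.

18 dB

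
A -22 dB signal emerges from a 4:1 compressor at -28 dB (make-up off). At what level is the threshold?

-30 dB

Let T be the threshold. Output overshoot = (input overshoot)/R, so -28 − T = (-22 − T)/4.
4·(-28 − T) = -22 − T → 3·T = -112 − (-22) = -90.
T = -90/3 = -30 dB.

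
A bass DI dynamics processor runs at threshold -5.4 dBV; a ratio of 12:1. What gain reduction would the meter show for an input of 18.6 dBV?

Overshoot = 18.6 − (-5.4) = 24 dB.
A 12:1 ratio leaves 2 dB of that excess.
Gain reduction = 24 − 2 = 22 dB.

22 dB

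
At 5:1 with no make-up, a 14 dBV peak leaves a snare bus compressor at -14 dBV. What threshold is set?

-21 dBV

Let T be the threshold. Output overshoot = (input overshoot)/R, so -14 − T = (14 − T)/5.
5·(-14 − T) = 14 − T → 4·T = -70 − 14 = -84.
T = -84/4 = -21 dBV.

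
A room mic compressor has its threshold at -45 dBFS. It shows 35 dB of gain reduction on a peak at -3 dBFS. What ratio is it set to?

Input overshoot = -3 − (-45) = 42 dB.
Output overshoot = 42 − 35 = 7 dB.
Ratio = input overshoot / output overshoot = 42 / 7 = 6.

6:1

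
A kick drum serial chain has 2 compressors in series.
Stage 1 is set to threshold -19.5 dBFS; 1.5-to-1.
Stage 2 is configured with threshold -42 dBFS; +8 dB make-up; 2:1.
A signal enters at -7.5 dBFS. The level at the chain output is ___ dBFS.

-18.75 dBFS

Stage 1: overshoot 12 dB → 12/1.5 = 8 dB → -11.5 dBFS.
Stage 2: 30.5 dB above -42 dBFS, reduced 2:1 to 15.25 dB above → -26.75 dBFS; +8 dB make-up → -18.75 dBFS.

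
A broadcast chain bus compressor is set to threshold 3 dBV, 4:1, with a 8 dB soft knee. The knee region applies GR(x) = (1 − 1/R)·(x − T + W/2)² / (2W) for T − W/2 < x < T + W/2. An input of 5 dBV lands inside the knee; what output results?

x − T + W/2 = 5 − 3 + 4 = 6.
GR = (1 − 1/4) × 6² / 16 = 0.75 × 36 / 16 = 1.6875 dB.
Output = 5 − 1.6875 = 3.3125 dBV.

3.3125 dBV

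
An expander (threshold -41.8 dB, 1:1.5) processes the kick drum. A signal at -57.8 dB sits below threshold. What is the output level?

-65.8 dB

Undershoot = (-41.8) − (-57.8) = 16 dB.
At 1:1.5, that expands to 24 dB under threshold.
Output = -41.8 − 24 = -65.8 dB.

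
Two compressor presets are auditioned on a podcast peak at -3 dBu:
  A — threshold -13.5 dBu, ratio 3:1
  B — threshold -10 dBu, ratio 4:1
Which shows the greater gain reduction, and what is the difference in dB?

A, by 1.75 dB

A: GR = 10.5 − 10.5/3 = 7 dB.
B: GR = 7 − 7/4 = 5.25 dB.
A reduces 1.75 dB more.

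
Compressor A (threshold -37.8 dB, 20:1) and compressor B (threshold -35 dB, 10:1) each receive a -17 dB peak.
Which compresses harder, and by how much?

A: 20.8 dB over, compressed to 1.04 dB over, so 19.76 dB of GR.
B: 18 dB over, compressed to 1.8 dB over, so 16.2 dB of GR.
A applies 3.56 dB more gain reduction.

A, by 3.56 dB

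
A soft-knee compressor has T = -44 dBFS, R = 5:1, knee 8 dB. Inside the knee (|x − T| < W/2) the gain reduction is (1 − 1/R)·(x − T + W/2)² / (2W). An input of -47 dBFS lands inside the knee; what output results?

x − T + W/2 = -47 − (-44) + 4 = 1.
GR = (1 − 1/5) × 1² / 16 = 0.8 × 1 / 16 = 0.05 dB.
Output = -47 − 0.05 = -47.05 dBFS.

-47.05 dBFS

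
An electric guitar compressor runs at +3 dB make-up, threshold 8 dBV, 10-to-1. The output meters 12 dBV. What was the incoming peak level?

18 dBV

Remove make-up: 12 − 3 = 9 dBV.
Post-compression overshoot = 9 − 8 = 1 dB.
Undo the ratio: input overshoot = 1 × 10 = 10 dB, giving input = 18 dBV.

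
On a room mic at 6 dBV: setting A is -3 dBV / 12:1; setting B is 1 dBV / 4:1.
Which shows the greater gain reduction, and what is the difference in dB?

A, by 4.5 dB

A: GR = 9 − 9/12 = 8.25 dB.
B: GR = 5 − 5/4 = 3.75 dB.
Difference: 4.5 dB in favour of A.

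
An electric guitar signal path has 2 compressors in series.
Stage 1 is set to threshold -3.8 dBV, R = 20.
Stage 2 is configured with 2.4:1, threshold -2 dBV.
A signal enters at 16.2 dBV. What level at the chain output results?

Stage 1: 16.2 dBV is 20 dB over -3.8 dBV; at 20:1 that becomes 1 dB over, giving -2.8 dBV.
Stage 2: -2.8 dBV ≤ -2 dBV, so stage 2 doesn't engage; output -2.8 dBV.

-2.8 dBV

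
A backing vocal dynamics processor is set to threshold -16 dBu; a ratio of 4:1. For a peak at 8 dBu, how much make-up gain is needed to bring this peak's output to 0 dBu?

10 dB

The peak compresses to -16 + 24/4 = -10 dBu.
To reach 0 dBu requires 0 − (-10) = 10 dB of make-up.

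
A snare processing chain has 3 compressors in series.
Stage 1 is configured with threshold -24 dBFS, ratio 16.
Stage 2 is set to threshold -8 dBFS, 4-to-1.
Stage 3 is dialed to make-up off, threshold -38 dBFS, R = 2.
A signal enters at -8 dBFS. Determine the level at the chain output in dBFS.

Stage 1: -8 dBFS is 16 dB over -24 dBFS; at 16:1 that becomes 1 dB over, giving -23 dBFS.
Stage 2: below threshold (-23 ≤ -8); passes unchanged; output -23 dBFS.
Stage 3: overshoot 15 dB → 15/2 = 7.5 dB → -30.5 dBFS.

-30.5 dBFS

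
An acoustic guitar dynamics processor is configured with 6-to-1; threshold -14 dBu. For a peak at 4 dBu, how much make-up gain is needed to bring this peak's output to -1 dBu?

Overshoot 18 dB → 18/6 = 3 dB after compression, so the compressed level is -14 + 3 = -11 dBu.
Make-up = target − compressed = -1 − (-11) = 10 dB.

10 dB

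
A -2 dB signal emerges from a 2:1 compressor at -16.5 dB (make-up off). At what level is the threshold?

-31 dB

Let T be the threshold. Output overshoot = (input overshoot)/R, so -16.5 − T = (-2 − T)/2.
2·(-16.5 − T) = -2 − T → 1·T = -33 − (-2) = -31.
T = -31/1 = -31 dB.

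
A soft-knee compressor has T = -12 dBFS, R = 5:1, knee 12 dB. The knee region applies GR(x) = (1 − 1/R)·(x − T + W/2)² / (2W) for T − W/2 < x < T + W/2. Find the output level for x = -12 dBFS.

-13.2 dBFS

x − T + W/2 = -12 − (-12) + 6 = 6.
GR = (1 − 1/5) × 6² / 24 = 0.8 × 36 / 24 = 1.2 dB.
Output = -12 − 1.2 = -13.2 dBFS.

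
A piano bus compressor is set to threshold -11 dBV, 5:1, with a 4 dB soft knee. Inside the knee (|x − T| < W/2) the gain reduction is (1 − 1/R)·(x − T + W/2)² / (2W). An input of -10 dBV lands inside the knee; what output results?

-10.9 dBV

x − T + W/2 = -10 − (-11) + 2 = 3.
GR = (1 − 1/5) × 3² / 8 = 0.8 × 9 / 8 = 0.9 dB.
Output = -10 − 0.9 = -10.9 dBV.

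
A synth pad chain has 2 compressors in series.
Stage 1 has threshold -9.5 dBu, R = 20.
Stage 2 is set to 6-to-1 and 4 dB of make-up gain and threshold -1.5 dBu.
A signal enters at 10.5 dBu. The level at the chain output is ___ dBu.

-4.5 dBu

Stage 1: overshoot 20 dB → 20/20 = 1 dB → -8.5 dBu.
Stage 2: -8.5 dBu is at or below the -1.5 dBu threshold — no compression; make-up brings it to -4.5 dBu.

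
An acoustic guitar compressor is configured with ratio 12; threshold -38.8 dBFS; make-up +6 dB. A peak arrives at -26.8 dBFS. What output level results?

The input is 12 dB above the -38.8 dBFS threshold.
At 12:1 the overshoot is divided by 12, leaving 1 dB above threshold.
Output = -38.8 + 1 = -37.8 dBFS; make-up adds 6 dB, giving -31.8 dBFS.

-31.8 dBFS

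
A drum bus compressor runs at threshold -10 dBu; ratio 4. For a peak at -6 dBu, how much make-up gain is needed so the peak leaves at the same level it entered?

Overshoot 4 dB → 4/4 = 1 dB after compression, so the compressed level is -10 + 1 = -9 dBu.
Make-up = target − compressed = -6 − (-9) = 3 dB.

3 dB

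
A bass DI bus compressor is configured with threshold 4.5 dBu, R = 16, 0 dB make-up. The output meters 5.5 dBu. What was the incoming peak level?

20.5 dBu

The compressed level sits 5.5 − 4.5 = 1 dB over threshold.
Undo the ratio: input overshoot = 1 × 16 = 16 dB, giving input = 20.5 dBu.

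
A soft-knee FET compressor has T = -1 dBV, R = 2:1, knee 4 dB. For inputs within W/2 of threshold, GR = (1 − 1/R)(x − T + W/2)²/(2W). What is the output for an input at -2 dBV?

-2.0625 dBV

x − T + W/2 = -2 − (-1) + 2 = 1.
GR = (1 − 1/2) × 1² / 8 = 0.5 × 1 / 8 = 0.0625 dB.
Output = -2 − 0.0625 = -2.0625 dBV.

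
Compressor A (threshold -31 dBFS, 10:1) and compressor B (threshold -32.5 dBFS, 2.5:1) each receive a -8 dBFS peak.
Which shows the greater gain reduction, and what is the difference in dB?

A, by 6 dB

A: GR = 23 − 23/10 = 20.7 dB.
B: GR = 24.5 − 24.5/2.5 = 14.7 dB.
A applies 6 dB more gain reduction.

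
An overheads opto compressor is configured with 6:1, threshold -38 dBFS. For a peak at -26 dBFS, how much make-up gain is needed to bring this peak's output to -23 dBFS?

The peak compresses to -38 + 12/6 = -36 dBFS.
To reach -23 dBFS requires -23 − (-36) = 13 dB of make-up.

13 dB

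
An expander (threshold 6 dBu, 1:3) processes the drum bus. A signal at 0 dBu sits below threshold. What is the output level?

Below threshold, a 1:3 expander applies gain = (3−1)×(T − x) of attenuation.
(3−1) × 6 = 12 dB, so output = 0 − 12 = -12 dBu.

-12 dBu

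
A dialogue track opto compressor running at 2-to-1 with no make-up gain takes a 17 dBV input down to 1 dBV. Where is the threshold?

-15 dBV

Gain reduction = 17 − 1 = 16 dB; output overshoot = GR / (R − 1) = 16 / 1 = 16 dB.
Threshold = output − output overshoot = 1 − 16 = -15 dBV.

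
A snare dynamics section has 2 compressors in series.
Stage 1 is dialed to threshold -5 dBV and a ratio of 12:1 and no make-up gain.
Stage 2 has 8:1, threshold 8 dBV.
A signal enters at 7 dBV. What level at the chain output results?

Stage 1: 7 dBV is 12 dB over -5 dBV; at 12:1 that becomes 1 dB over, giving -4 dBV.
Stage 2: below threshold (-4 ≤ 8); passes unchanged; output -4 dBV.

-4 dBV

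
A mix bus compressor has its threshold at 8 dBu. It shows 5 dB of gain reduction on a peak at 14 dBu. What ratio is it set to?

6:1

Input overshoot = 14 − 8 = 6 dB.
Output overshoot = 6 − 5 = 1 dB.
Ratio = input overshoot / output overshoot = 6 / 1 = 6.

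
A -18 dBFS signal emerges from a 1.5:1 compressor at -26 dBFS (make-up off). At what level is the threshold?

-42 dBFS

Input is 24 dB above T (since output overshoot × R = input overshoot: (-26 − T)·1.5 = -18 − T gives T = -42 dBFS).
Check: -42 + (-18 − (-42))/1.5 = -42 + 16 = -26 dBFS. ✓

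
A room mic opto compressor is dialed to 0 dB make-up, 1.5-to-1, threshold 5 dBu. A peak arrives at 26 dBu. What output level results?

26 dBu sits 21 dB over threshold.
1.5:1 compression reduces that to 21/1.5 = 14 dB over.
That puts the output at 19 dBu.

19 dBu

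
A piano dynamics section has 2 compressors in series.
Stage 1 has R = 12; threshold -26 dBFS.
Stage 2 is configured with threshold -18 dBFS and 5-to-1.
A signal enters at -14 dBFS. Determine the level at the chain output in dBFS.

-25 dBFS

Stage 1: overshoot 12 dB → 12/12 = 1 dB → -25 dBFS.
Stage 2: below threshold (-25 ≤ -18); passes unchanged; output -25 dBFS.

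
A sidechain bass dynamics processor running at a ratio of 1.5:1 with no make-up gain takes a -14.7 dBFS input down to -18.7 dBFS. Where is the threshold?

-26.7 dBFS

Gain reduction = -14.7 − (-18.7) = 4 dB; output overshoot = GR / (R − 1) = 4 / 0.5 = 8 dB.
Threshold = output − output overshoot = -18.7 − 8 = -26.7 dBFS.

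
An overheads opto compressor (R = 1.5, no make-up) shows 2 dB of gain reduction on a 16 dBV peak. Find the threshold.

10 dBV

Let T be the threshold. Output overshoot = (input overshoot)/R, so 14 − T = (16 − T)/1.5.
1.5·(14 − T) = 16 − T → 0.5·T = 21 − 16 = 5.
T = 5/0.5 = 10 dBV.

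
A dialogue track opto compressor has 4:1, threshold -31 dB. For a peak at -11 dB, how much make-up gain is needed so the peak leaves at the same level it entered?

Without make-up, output = threshold + overshoot/4 = -31 + 5 = -26 dB.
Gap to target: 15 dB.

15 dB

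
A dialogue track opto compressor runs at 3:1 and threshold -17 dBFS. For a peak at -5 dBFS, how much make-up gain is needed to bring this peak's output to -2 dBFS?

Without make-up, output = threshold + overshoot/3 = -17 + 4 = -13 dBFS.
Gap to target: 11 dB.

11 dB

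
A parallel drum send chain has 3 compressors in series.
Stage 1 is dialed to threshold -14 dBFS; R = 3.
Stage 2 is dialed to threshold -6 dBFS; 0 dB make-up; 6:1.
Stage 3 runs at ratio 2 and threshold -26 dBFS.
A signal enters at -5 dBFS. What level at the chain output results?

-18.5 dBFS

Stage 1: -5 dBFS is 9 dB over -14 dBFS; at 3:1 that becomes 3 dB over, giving -11 dBFS.
Stage 2: -11 dBFS is at or below the -6 dBFS threshold — no compression; output -11 dBFS.
Stage 3: overshoot 15 dB → 15/2 = 7.5 dB → -18.5 dBFS.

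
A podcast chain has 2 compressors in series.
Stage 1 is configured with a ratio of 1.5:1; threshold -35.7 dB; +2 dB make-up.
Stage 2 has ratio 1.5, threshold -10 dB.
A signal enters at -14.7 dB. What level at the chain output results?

-19.7 dB

Stage 1: -14.7 dB is 21 dB over -35.7 dB; at 1.5:1 that becomes 14 dB over, giving -21.7 dB; +2 dB make-up → -19.7 dB.
Stage 2: -19.7 dB is at or below the -10 dB threshold — no compression; output -19.7 dB.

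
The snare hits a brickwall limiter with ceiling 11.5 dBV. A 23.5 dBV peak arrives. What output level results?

11.5 dBV

At ∞:1, everything above 11.5 dBV is held at the ceiling.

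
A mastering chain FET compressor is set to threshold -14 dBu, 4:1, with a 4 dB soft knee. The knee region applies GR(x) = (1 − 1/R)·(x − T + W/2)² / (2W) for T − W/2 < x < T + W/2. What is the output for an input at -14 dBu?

-14.375 dBu

x − T + W/2 = -14 − (-14) + 2 = 2.
GR = (1 − 1/4) × 2² / 8 = 0.75 × 4 / 8 = 0.375 dB.
Output = -14 − 0.375 = -14.375 dBu.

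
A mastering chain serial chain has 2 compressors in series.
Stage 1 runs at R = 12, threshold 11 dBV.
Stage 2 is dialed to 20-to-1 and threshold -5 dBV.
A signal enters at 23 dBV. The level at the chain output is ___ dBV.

Stage 1: 12 dB above 11 dBV, reduced 12:1 to 1 dB above → 12 dBV.
Stage 2: overshoot 17 dB → 17/20 = 0.85 dB → -4.15 dBV.

-4.15 dBV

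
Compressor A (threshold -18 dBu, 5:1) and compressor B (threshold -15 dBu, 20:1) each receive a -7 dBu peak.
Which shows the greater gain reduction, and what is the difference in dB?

A, by 1.2 dB

A: 11 dB over, compressed to 2.2 dB over, so 8.8 dB of GR.
B: 8 dB over, compressed to 0.4 dB over, so 7.6 dB of GR.
A reduces 1.2 dB more.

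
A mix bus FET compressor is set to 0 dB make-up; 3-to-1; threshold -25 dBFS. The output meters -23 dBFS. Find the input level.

-19 dBFS

That's 2 dB above the -25 dBFS threshold.
Input overshoot = R × output overshoot = 6 dB → input = -25 + 6 = -19 dBFS.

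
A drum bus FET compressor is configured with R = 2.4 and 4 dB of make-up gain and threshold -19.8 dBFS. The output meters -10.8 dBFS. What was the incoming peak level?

Stripping the +4 dB make-up gives -14.8 dBFS at the gain stage.
Post-compression overshoot = -14.8 − (-19.8) = 5 dB.
Undo the ratio: input overshoot = 5 × 2.4 = 12 dB, giving input = -7.8 dBFS.

-7.8 dBFS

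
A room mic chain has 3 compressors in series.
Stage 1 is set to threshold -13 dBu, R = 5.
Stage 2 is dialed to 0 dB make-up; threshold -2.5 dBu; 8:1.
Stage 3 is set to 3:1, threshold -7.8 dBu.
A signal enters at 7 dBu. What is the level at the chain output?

-9 dBu

Stage 1: overshoot 20 dB → 20/5 = 4 dB → -9 dBu.
Stage 2: below threshold (-9 ≤ -2.5); passes unchanged; output -9 dBu.
Stage 3: -9 dBu ≤ -7.8 dBu, so stage 3 doesn't engage; output -9 dBu.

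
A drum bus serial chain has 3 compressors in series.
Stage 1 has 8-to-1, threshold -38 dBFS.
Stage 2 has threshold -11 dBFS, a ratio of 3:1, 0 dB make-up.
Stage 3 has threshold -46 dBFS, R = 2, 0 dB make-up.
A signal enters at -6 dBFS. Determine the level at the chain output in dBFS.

Stage 1: overshoot 32 dB → 32/8 = 4 dB → -34 dBFS.
Stage 2: -34 dBFS ≤ -11 dBFS, so stage 2 doesn't engage; output -34 dBFS.
Stage 3: 12 dB above -46 dBFS, reduced 2:1 to 6 dB above → -40 dBFS.

-40 dBFS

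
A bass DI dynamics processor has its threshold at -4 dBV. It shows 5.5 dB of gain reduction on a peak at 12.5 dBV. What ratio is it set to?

1.5:1

Input overshoot = 12.5 − (-4) = 16.5 dB.
Output overshoot = 16.5 − 5.5 = 11 dB.
Ratio = input overshoot / output overshoot = 16.5 / 11 = 1.5.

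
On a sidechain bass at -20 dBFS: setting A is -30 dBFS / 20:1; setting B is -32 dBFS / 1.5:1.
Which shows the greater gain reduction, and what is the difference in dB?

A, by 5.5 dB

A: GR = 10 − 10/20 = 9.5 dB.
B: GR = 12 − 12/1.5 = 4 dB.
A applies 5.5 dB more gain reduction.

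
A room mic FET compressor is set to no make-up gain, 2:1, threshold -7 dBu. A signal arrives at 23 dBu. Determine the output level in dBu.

8 dBu

23 dBu sits 30 dB over threshold.
At 2:1 the overshoot is divided by 2, leaving 15 dB above threshold.
So the level is -7 + 15 = 8 dBu.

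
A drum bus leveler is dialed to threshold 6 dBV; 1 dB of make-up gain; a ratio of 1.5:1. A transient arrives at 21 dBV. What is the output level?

21 dBV sits 15 dB over threshold.
At 1.5:1 the overshoot is divided by 1.5, leaving 10 dB above threshold.
Output = 6 + 10 = 16 dBV; make-up adds 1 dB, giving 17 dBV.

17 dBV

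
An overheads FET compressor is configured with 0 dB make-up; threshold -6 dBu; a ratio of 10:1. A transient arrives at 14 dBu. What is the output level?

-4 dBu

The input is 20 dB above the -6 dBu threshold.
10:1 compression reduces that to 20/10 = 2 dB over.
That puts the output at -4 dBu.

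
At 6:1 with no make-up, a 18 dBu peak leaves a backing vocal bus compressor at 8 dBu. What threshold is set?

6 dBu

Gain reduction = 18 − 8 = 10 dB; output overshoot = GR / (R − 1) = 10 / 5 = 2 dB.
Threshold = output − output overshoot = 8 − 2 = 6 dBu.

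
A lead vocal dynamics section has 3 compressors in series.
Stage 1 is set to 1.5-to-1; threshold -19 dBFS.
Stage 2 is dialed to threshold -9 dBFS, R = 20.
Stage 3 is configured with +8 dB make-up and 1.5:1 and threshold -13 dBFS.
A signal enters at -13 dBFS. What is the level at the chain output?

-7 dBFS

Stage 1: 6 dB above -19 dBFS, reduced 1.5:1 to 4 dB above → -15 dBFS.
Stage 2: below threshold (-15 ≤ -9); passes unchanged; output -15 dBFS.
Stage 3: -15 dBFS ≤ -13 dBFS, so stage 3 doesn't engage; make-up brings it to -7 dBFS.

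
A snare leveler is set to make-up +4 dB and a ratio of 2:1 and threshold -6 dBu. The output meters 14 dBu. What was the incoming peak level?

26 dBu

Before make-up, the level was 14 − 4 = 10 dBu.
The compressed level sits 10 − (-6) = 16 dB over threshold.
Before 2:1 compression the overshoot was 16 × 2 = 32 dB, so input = -6 + 32 = 26 dBu.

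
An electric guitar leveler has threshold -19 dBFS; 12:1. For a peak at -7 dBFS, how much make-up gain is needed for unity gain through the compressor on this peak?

Overshoot 12 dB → 12/12 = 1 dB after compression, so the compressed level is -19 + 1 = -18 dBFS.
Make-up = target − compressed = -7 − (-18) = 11 dB.

11 dB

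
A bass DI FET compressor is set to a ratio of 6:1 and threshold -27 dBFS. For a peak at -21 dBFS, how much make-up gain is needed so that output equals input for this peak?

The peak compresses to -27 + 6/6 = -26 dBFS.
To reach -21 dBFS requires -21 − (-26) = 5 dB of make-up.

5 dB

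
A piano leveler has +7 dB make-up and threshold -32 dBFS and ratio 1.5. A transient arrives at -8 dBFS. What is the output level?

-8 dBFS sits 24 dB over threshold.
At 1.5:1 the overshoot is divided by 1.5, leaving 16 dB above threshold.
Output = -32 + 16 = -16 dBFS; make-up adds 7 dB, giving -9 dBFS.

-9 dBFS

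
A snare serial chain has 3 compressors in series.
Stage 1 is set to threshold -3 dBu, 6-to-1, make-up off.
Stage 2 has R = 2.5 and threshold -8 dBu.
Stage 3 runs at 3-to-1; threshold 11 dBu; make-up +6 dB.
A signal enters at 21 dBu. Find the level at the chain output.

1.6 dBu

Stage 1: 21 dBu is 24 dB over -3 dBu; at 6:1 that becomes 4 dB over, giving 1 dBu.
Stage 2: 9 dB above -8 dBu, reduced 2.5:1 to 3.6 dB above → -4.4 dBu.
Stage 3: -4.4 dBu is at or below the 11 dBu threshold — no compression; make-up brings it to 1.6 dBu.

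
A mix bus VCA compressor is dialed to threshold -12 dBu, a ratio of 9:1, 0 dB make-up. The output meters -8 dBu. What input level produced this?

The compressed level sits -8 − (-12) = 4 dB over threshold.
Input overshoot = R × output overshoot = 36 dB → input = -12 + 36 = 24 dBu.

24 dBu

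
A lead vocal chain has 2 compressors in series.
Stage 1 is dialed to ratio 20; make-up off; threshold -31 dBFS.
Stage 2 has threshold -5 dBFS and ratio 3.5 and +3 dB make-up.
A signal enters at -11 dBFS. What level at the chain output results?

-27 dBFS

Stage 1: overshoot 20 dB → 20/20 = 1 dB → -30 dBFS.
Stage 2: -30 dBFS ≤ -5 dBFS, so stage 2 doesn't engage; make-up brings it to -27 dBFS.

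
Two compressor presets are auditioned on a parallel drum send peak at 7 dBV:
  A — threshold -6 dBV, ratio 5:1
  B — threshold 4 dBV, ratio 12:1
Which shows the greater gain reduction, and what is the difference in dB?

A, by 7.65 dB

A: overshoot 13 dB → output overshoot 2.6 dB → GR 10.4 dB.
B: overshoot 3 dB → output overshoot 0.25 dB → GR 2.75 dB.
A applies 7.65 dB more gain reduction.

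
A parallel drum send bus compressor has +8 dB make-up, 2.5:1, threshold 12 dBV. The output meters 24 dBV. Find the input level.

Before make-up, the level was 24 − 8 = 16 dBV.
That's 4 dB above the 12 dBV threshold.
Before 2.5:1 compression the overshoot was 4 × 2.5 = 10 dB, so input = 12 + 10 = 22 dBV.

22 dBV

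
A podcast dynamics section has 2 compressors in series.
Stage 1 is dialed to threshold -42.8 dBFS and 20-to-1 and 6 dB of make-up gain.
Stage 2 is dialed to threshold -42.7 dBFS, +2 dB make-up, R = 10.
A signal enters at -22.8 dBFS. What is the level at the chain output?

-40.01 dBFS

Stage 1: overshoot 20 dB → 20/20 = 1 dB → -41.8 dBFS; +6 dB make-up → -35.8 dBFS.
Stage 2: overshoot 6.9 dB → 6.9/10 = 0.69 dB → -42.01 dBFS; +2 dB make-up → -40.01 dBFS.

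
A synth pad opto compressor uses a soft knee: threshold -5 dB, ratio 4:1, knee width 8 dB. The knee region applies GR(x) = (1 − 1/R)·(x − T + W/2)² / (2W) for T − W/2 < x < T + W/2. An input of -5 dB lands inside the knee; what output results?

-5.75 dB

x − T + W/2 = -5 − (-5) + 4 = 4.
GR = (1 − 1/4) × 4² / 16 = 0.75 × 16 / 16 = 0.75 dB.
Output = -5 − 0.75 = -5.75 dB.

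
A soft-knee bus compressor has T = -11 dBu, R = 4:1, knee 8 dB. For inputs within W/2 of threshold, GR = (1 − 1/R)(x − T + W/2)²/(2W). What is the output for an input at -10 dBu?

-11.171875 dBu

x − T + W/2 = -10 − (-11) + 4 = 5.
GR = (1 − 1/4) × 5² / 16 = 0.75 × 25 / 16 = 1.171875 dB.
Output = -10 − 1.171875 = -11.171875 dBu.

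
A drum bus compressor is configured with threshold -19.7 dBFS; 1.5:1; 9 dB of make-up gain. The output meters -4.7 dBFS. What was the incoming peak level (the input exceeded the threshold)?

Stripping the +9 dB make-up gives -13.7 dBFS at the gain stage.
Post-compression overshoot = -13.7 − (-19.7) = 6 dB.
Input overshoot = R × output overshoot = 9 dB → input = -19.7 + 9 = -10.7 dBFS.

-10.7 dBFS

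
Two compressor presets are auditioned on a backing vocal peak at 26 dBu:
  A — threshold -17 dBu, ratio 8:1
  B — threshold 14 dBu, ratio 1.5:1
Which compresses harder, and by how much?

A, by 33.625 dB

A: 43 dB over, compressed to 5.375 dB over, so 37.625 dB of GR.
B: 12 dB over, compressed to 8 dB over, so 4 dB of GR.
A reduces 33.625 dB more.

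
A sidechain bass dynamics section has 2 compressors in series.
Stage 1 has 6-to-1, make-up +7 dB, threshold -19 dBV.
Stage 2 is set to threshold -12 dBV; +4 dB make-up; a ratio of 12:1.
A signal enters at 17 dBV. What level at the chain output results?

Stage 1: 36 dB above -19 dBV, reduced 6:1 to 6 dB above → -13 dBV; +7 dB make-up → -6 dBV.
Stage 2: -6 dBV is 6 dB over -12 dBV; at 12:1 that becomes 0.5 dB over, giving -11.5 dBV; +4 dB make-up → -7.5 dBV.

-7.5 dBV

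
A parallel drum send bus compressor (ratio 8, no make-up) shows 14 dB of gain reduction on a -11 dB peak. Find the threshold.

-27 dB

Let T be the threshold. Output overshoot = (input overshoot)/R, so -25 − T = (-11 − T)/8.
8·(-25 − T) = -11 − T → 7·T = -200 − (-11) = -189.
T = -189/7 = -27 dB.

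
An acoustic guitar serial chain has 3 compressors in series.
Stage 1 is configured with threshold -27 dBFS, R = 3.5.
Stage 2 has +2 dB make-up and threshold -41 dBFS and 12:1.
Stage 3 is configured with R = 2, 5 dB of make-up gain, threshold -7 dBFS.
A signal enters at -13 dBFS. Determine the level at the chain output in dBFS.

-32.5 dBFS

Stage 1: 14 dB above -27 dBFS, reduced 3.5:1 to 4 dB above → -23 dBFS.
Stage 2: 18 dB above -41 dBFS, reduced 12:1 to 1.5 dB above → -39.5 dBFS; +2 dB make-up → -37.5 dBFS.
Stage 3: -37.5 dBFS is at or below the -7 dBFS threshold — no compression; make-up brings it to -32.5 dBFS.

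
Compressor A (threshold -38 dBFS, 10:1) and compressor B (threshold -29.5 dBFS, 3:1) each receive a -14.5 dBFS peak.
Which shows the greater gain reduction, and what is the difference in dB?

A, by 11.15 dB

A: overshoot 23.5 dB → output overshoot 2.35 dB → GR 21.15 dB.
B: overshoot 15 dB → output overshoot 5 dB → GR 10 dB.
A reduces 11.15 dB more.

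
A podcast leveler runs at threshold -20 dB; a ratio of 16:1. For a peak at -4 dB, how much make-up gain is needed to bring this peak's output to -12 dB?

7 dB

Without make-up, output = threshold + overshoot/16 = -20 + 1 = -19 dB.
Gap to target: 7 dB.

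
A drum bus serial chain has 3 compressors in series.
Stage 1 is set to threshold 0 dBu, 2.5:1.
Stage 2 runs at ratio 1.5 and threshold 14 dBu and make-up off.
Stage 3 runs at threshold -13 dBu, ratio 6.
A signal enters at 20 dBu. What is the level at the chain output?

Stage 1: overshoot 20 dB → 20/2.5 = 8 dB → 8 dBu.
Stage 2: below threshold (8 ≤ 14); passes unchanged; output 8 dBu.
Stage 3: 8 dBu is 21 dB over -13 dBu; at 6:1 that becomes 3.5 dB over, giving -9.5 dBu.

-9.5 dBu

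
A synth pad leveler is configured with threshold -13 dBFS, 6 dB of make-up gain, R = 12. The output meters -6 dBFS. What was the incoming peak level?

-1 dBFS

Before make-up, the level was -6 − 6 = -12 dBFS.
The compressed level sits -12 − (-13) = 1 dB over threshold.
Undo the ratio: input overshoot = 1 × 12 = 12 dB, giving input = -1 dBFS.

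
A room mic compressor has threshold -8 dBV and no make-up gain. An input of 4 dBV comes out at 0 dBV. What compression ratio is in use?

1.5:1

Input overshoot = 4 − (-8) = 12 dB; output overshoot = 0 − (-8) = 8 dB.
Ratio = 12 / 8 = 1.5.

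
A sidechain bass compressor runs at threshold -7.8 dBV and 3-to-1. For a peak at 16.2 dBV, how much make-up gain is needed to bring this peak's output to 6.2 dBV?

6 dB

Overshoot 24 dB → 24/3 = 8 dB after compression, so the compressed level is -7.8 + 8 = 0.2 dBV.
Make-up = target − compressed = 6.2 − 0.2 = 6 dB.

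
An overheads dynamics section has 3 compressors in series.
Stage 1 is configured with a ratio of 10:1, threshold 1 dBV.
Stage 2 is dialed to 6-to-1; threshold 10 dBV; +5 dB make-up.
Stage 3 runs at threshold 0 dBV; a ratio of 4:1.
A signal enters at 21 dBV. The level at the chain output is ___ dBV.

Stage 1: 21 dBV is 20 dB over 1 dBV; at 10:1 that becomes 2 dB over, giving 3 dBV.
Stage 2: 3 dBV ≤ 10 dBV, so stage 2 doesn't engage; make-up brings it to 8 dBV.
Stage 3: overshoot 8 dB → 8/4 = 2 dB → 2 dBV.

2 dBV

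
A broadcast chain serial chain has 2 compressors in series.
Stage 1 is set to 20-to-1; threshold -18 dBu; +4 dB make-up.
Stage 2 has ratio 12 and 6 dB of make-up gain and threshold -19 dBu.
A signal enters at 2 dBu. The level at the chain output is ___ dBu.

-12.5 dBu

Stage 1: 20 dB above -18 dBu, reduced 20:1 to 1 dB above → -17 dBu; +4 dB make-up → -13 dBu.
Stage 2: 6 dB above -19 dBu, reduced 12:1 to 0.5 dB above → -18.5 dBu; +6 dB make-up → -12.5 dBu.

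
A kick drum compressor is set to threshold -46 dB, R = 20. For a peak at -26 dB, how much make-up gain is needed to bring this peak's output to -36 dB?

9 dB

The peak compresses to -46 + 20/20 = -45 dB.
To reach -36 dB requires -36 − (-45) = 9 dB of make-up.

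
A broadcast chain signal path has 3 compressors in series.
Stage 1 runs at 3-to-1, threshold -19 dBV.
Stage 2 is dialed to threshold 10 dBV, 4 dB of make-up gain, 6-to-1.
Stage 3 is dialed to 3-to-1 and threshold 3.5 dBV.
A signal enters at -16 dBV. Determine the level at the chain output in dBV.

Stage 1: 3 dB above -19 dBV, reduced 3:1 to 1 dB above → -18 dBV.
Stage 2: below threshold (-18 ≤ 10); passes unchanged; make-up brings it to -14 dBV.
Stage 3: below threshold (-14 ≤ 3.5); passes unchanged; output -14 dBV.

-14 dBV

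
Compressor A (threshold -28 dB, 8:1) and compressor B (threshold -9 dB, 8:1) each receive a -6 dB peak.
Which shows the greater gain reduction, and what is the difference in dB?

A, by 16.625 dB

A: overshoot 22 dB → output overshoot 2.75 dB → GR 19.25 dB.
B: overshoot 3 dB → output overshoot 0.375 dB → GR 2.625 dB.
A reduces 16.625 dB more.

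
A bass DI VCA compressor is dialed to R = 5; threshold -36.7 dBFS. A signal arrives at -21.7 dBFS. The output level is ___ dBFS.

-21.7 dBFS sits 15 dB over threshold.
At 5:1 the overshoot is divided by 5, leaving 3 dB above threshold.
Output = -36.7 + 3 = -33.7 dBFS.

-33.7 dBFS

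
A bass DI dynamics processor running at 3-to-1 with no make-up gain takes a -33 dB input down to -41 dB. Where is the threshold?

-45 dB

Input is 12 dB above T (since output overshoot × R = input overshoot: (-41 − T)·3 = -33 − T gives T = -45 dB).
Check: -45 + (-33 − (-45))/3 = -45 + 4 = -41 dB. ✓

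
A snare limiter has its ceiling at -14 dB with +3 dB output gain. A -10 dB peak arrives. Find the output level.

A brickwall limiter is an ∞:1 compressor: any input above the ceiling is clamped to -14 dB.
Output gain then adds 3 dB: -14 + 3 = -11 dB.

-11 dB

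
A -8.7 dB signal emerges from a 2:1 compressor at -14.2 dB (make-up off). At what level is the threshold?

-19.7 dB

Input is 11 dB above T (since output overshoot × R = input overshoot: (-14.2 − T)·2 = -8.7 − T gives T = -19.7 dB).
Check: -19.7 + (-8.7 − (-19.7))/2 = -19.7 + 5.5 = -14.2 dB. ✓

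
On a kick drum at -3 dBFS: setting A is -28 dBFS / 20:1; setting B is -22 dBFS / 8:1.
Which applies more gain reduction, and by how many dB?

A: overshoot 25 dB → output overshoot 1.25 dB → GR 23.75 dB.
B: overshoot 19 dB → output overshoot 2.375 dB → GR 16.625 dB.
A applies 7.125 dB more gain reduction.

A, by 7.125 dB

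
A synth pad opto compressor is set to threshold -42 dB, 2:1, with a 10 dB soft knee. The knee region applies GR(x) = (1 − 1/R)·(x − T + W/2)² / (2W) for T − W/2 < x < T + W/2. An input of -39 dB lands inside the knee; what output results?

-40.6 dB

x − T + W/2 = -39 − (-42) + 5 = 8.
GR = (1 − 1/2) × 8² / 20 = 0.5 × 64 / 20 = 1.6 dB.
Output = -39 − 1.6 = -40.6 dB.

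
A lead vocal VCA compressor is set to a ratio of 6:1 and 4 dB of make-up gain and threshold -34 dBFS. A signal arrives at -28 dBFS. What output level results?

-28 dBFS sits 6 dB over threshold.
At 6:1 the overshoot is divided by 6, leaving 1 dB above threshold.
Output = -34 + 1 = -33 dBFS; make-up adds 4 dB, giving -29 dBFS.

-29 dBFS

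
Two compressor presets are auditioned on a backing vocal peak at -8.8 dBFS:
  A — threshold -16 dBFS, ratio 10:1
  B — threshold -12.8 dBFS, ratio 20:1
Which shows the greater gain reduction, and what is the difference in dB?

A, by 2.68 dB

A: overshoot 7.2 dB → output overshoot 0.72 dB → GR 6.48 dB.
B: overshoot 4 dB → output overshoot 0.2 dB → GR 3.8 dB.
Difference: 2.68 dB in favour of A.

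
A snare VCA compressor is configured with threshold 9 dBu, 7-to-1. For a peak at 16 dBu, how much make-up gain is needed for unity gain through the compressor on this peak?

6 dB

The peak compresses to 9 + 7/7 = 10 dBu.
To reach 16 dBu requires 16 − 10 = 6 dB of make-up.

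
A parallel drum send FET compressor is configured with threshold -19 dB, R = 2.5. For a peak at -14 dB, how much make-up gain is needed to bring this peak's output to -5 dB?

12 dB

The peak compresses to -19 + 5/2.5 = -17 dB.
To reach -5 dB requires -5 − (-17) = 12 dB of make-up.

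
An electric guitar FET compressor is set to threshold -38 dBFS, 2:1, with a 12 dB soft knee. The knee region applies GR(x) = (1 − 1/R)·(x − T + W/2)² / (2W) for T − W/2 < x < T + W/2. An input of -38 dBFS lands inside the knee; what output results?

-38.75 dBFS

x − T + W/2 = -38 − (-38) + 6 = 6.
GR = (1 − 1/2) × 6² / 24 = 0.5 × 36 / 24 = 0.75 dB.
Output = -38 − 0.75 = -38.75 dBFS.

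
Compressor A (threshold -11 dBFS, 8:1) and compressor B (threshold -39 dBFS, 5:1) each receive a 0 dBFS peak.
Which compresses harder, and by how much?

A: overshoot 11 dB → output overshoot 1.375 dB → GR 9.625 dB.
B: overshoot 39 dB → output overshoot 7.8 dB → GR 31.2 dB.
B reduces 21.575 dB more.

B, by 21.575 dB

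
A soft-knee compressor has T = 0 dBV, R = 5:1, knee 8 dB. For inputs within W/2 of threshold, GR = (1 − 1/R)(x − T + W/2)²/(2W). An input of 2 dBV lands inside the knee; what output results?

x − T + W/2 = 2 − 0 + 4 = 6.
GR = (1 − 1/5) × 6² / 16 = 0.8 × 36 / 16 = 1.8 dB.
Output = 2 − 1.8 = 0.2 dBV.

0.2 dBV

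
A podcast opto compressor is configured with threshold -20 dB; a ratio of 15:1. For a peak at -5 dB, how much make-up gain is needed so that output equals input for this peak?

Without make-up, output = threshold + overshoot/15 = -20 + 1 = -19 dB.
Gap to target: 14 dB.

14 dB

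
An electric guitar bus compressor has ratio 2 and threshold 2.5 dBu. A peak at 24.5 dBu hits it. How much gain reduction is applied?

The signal is 22 dB above threshold.
After 2:1 compression the overshoot becomes 22/2 = 11 dB.
GR = overshoot in − overshoot out = 22 − 11 = 11 dB.

11 dB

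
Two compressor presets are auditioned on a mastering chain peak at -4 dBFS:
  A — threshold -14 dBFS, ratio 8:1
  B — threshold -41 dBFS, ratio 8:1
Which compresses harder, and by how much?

A: GR = 10 − 10/8 = 8.75 dB.
B: GR = 37 − 37/8 = 32.375 dB.
B applies 23.625 dB more gain reduction.

B, by 23.625 dB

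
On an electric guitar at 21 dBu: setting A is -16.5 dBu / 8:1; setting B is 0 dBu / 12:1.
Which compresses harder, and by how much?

A, by 13.5625 dB

A: 37.5 dB over, compressed to 4.6875 dB over, so 32.8125 dB of GR.
B: 21 dB over, compressed to 1.75 dB over, so 19.25 dB of GR.
A applies 13.5625 dB more gain reduction.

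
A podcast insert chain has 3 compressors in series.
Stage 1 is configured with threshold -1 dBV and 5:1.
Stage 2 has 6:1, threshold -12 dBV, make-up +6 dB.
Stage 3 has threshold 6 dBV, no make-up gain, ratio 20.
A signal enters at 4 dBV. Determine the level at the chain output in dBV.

-4 dBV

Stage 1: overshoot 5 dB → 5/5 = 1 dB → 0 dBV.
Stage 2: 12 dB above -12 dBV, reduced 6:1 to 2 dB above → -10 dBV; +6 dB make-up → -4 dBV.
Stage 3: -4 dBV is at or below the 6 dBV threshold — no compression; output -4 dBV.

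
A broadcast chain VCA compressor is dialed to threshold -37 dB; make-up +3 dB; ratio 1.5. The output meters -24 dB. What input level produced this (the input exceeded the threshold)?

Remove make-up: -24 − 3 = -27 dB.
That's 10 dB above the -37 dB threshold.
Input overshoot = R × output overshoot = 15 dB → input = -37 + 15 = -22 dB.

-22 dB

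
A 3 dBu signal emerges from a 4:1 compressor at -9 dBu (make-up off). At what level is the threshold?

-13 dBu

Input is 16 dB above T (since output overshoot × R = input overshoot: (-9 − T)·4 = 3 − T gives T = -13 dBu).
Check: -13 + (3 − (-13))/4 = -13 + 4 = -9 dBu. ✓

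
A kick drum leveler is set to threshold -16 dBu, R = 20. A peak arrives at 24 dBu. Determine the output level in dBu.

-14 dBu

Overshoot: 24 − (-16) = 40 dB.
20:1 compression reduces that to 40/20 = 2 dB over.
That puts the output at -14 dBu.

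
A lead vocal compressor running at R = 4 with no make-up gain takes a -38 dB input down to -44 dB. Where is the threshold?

-46 dB

Gain reduction = -38 − (-44) = 6 dB; output overshoot = GR / (R − 1) = 6 / 3 = 2 dB.
Threshold = output − output overshoot = -44 − 2 = -46 dB.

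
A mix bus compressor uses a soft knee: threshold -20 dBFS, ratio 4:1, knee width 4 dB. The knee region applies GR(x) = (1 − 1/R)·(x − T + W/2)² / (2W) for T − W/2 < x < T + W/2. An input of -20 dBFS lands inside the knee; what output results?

x − T + W/2 = -20 − (-20) + 2 = 2.
GR = (1 − 1/4) × 2² / 8 = 0.75 × 4 / 8 = 0.375 dB.
Output = -20 − 0.375 = -20.375 dBFS.

-20.375 dBFS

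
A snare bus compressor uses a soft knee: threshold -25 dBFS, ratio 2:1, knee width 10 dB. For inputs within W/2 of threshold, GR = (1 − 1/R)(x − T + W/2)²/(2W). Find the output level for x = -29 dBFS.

-29.025 dBFS

x − T + W/2 = -29 − (-25) + 5 = 1.
GR = (1 − 1/2) × 1² / 20 = 0.5 × 1 / 20 = 0.025 dB.
Output = -29 − 0.025 = -29.025 dBFS.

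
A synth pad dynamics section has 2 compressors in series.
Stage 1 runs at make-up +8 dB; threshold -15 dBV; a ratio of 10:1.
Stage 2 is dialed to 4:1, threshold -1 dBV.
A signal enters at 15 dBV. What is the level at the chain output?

-4 dBV

Stage 1: overshoot 30 dB → 30/10 = 3 dB → -12 dBV; +8 dB make-up → -4 dBV.
Stage 2: -4 dBV ≤ -1 dBV, so stage 2 doesn't engage; output -4 dBV.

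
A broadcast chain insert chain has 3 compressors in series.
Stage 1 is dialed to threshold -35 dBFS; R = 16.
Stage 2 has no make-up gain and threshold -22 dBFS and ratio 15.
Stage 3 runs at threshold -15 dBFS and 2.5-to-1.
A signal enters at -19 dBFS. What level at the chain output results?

-34 dBFS

Stage 1: overshoot 16 dB → 16/16 = 1 dB → -34 dBFS.
Stage 2: below threshold (-34 ≤ -22); passes unchanged; output -34 dBFS.
Stage 3: below threshold (-34 ≤ -15); passes unchanged; output -34 dBFS.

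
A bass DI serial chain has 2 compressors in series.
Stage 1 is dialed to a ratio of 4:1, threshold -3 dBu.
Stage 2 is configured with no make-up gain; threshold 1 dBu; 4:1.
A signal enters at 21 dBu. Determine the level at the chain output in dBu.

1.5 dBu

Stage 1: overshoot 24 dB → 24/4 = 6 dB → 3 dBu.
Stage 2: 2 dB above 1 dBu, reduced 4:1 to 0.5 dB above → 1.5 dBu.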